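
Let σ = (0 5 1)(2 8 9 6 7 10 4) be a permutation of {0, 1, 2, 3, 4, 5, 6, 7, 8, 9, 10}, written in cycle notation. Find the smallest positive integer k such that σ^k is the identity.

21

The cycle type of σ is (7, 3, 1).
Since disjoint cycles commute, ord(σ) = lcm(7, 3) = 21.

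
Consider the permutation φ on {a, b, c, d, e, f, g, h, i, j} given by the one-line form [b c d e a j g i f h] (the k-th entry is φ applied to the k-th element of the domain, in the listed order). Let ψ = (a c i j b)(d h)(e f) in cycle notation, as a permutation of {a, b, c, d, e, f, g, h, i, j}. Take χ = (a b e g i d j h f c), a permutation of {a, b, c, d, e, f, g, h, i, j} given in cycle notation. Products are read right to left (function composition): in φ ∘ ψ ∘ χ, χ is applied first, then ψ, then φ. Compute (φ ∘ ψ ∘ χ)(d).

c

(φ ∘ ψ ∘ χ)(d) = φ(ψ(χ(d))). χ(d) = j, then ψ(j) = b, then φ(b) = c, so the result is c.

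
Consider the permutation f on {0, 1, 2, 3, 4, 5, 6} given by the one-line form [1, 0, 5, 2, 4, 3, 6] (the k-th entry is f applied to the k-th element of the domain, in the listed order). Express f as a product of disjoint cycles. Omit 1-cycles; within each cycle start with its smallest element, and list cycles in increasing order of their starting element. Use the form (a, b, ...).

(0, 1)(2, 5, 3)

From 0: 0 → 1 → 0, closing the cycle (0, 1).
Continuing from each remaining unvisited element yields (0, 1)(2, 5, 3).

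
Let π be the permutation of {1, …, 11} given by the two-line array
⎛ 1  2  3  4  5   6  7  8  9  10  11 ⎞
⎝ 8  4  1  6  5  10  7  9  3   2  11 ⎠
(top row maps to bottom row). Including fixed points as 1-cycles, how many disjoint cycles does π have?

The cycle decomposition is (1, 8, 9, 3)(2, 4, 6, 10)(5)(7)(11), which has 5 cycles (counting 1-cycles).

5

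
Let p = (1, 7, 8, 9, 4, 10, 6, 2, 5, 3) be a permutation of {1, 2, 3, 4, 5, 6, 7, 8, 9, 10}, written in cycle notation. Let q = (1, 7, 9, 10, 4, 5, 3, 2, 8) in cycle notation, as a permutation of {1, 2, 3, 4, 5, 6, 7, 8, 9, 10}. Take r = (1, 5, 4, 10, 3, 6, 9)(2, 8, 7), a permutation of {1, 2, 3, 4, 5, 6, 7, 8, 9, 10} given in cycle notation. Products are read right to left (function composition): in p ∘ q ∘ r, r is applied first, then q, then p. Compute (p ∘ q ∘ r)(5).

3

Chase 5: r(5) = 4; q(4) = 5; p(5) = 3. Hence (p ∘ q ∘ r)(5) = 3.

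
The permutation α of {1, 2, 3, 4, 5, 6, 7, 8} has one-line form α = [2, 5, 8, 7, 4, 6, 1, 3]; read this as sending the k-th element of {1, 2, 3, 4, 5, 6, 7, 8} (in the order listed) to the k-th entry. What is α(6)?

6

6 is element number 6 of the domain, and entry number 6 of the one-line form is 6, so α(6) = 6.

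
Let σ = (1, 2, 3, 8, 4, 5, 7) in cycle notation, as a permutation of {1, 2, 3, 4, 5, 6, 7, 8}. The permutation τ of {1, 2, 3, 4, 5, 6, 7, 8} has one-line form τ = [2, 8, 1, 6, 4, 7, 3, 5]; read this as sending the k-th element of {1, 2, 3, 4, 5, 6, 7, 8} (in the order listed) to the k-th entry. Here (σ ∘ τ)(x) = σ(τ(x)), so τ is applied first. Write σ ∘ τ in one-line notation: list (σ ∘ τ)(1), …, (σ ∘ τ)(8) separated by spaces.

3 4 2 6 5 1 8 7

For each element, apply τ then σ: 1 → 2 → 3; 2 → 8 → 4; 3 → 1 → 2; 4 → 6 → 6; 5 → 4 → 5; 6 → 7 → 1; 7 → 3 → 8; 8 → 5 → 7.
So σ ∘ τ in one-line form is 3 4 2 6 5 1 8 7.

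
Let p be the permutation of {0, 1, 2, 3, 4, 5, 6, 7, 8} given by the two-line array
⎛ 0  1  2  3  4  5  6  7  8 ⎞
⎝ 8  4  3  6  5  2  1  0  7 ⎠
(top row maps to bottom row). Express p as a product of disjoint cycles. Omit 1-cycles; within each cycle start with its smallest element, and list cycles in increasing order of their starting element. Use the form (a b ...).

Iterating p from 0 gives 0 → 8 → 7 → 0; that is the 3-cycle (0 8 7).
Continuing from each remaining unvisited element yields (0 8 7)(1 4 5 2 3 6).

(0 8 7)(1 4 5 2 3 6)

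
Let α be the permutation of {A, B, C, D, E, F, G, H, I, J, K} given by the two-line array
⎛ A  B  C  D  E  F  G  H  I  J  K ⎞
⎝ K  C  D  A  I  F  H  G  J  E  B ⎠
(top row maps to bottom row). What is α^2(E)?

J

Tracing E → I → … returns to E after 3 steps, so E lies in a 3-cycle (E, I, J).
Advancing 2 steps from E: E → I → J.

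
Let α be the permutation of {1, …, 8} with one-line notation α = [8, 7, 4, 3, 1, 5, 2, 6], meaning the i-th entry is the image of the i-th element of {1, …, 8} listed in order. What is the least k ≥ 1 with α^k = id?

The disjoint-cycle form of α has cycle lengths 4, 2, 2.
The order of α is the least common multiple of its cycle lengths: lcm(4, 2, 2) = 4.

4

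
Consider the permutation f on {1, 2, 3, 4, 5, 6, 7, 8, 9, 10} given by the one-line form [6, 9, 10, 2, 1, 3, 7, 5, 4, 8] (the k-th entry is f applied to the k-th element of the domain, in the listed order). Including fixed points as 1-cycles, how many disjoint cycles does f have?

3

The cycle decomposition is (1 6 3 10 8 5)(2 9 4)(7), which has 3 cycles (counting 1-cycles).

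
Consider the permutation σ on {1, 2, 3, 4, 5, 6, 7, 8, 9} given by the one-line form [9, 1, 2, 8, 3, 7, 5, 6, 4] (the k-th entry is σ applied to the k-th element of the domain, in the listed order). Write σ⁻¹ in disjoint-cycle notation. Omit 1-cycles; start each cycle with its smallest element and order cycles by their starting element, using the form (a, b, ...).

(1, 2, 3, 5, 7, 6, 8, 4, 9)

First write σ in disjoint cycles: (1, 9, 4, 8, 6, 7, 5, 3, 2).
Reversing each cycle (and rotating so the smallest element leads) gives σ⁻¹ = (1, 2, 3, 5, 7, 6, 8, 4, 9).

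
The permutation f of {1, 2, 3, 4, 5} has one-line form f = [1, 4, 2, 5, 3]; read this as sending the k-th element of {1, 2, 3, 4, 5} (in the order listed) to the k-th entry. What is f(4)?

4 is element number 4 of the domain, and entry number 4 of the one-line form is 5, so f(4) = 5.

5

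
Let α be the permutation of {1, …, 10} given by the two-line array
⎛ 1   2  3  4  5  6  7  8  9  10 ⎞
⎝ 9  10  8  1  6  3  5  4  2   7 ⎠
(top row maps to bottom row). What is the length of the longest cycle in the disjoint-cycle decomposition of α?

10

Decomposing into disjoint cycles gives (1 9 2 10 7 5 6 3 8 4); the longest has length 10.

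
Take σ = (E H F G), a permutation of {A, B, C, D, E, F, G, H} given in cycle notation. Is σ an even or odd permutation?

odd

The cycle lengths are 4, 1, 1, 1, 1.
A cycle of length ℓ contributes ℓ−1 transpositions, so σ is a product of 3 transpositions — odd.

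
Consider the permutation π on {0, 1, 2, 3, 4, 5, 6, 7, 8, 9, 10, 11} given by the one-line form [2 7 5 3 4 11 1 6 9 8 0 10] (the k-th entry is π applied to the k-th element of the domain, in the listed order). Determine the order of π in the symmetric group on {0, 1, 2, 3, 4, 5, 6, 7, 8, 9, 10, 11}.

30

Decomposing into disjoint cycles gives cycle lengths 5, 3, 2, 1, 1.
Since disjoint cycles commute, ord(π) = lcm(5, 3, 2) = 30.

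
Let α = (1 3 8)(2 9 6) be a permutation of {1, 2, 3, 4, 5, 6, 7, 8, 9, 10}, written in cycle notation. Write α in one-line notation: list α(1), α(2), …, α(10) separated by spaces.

Reading each image from the cycles: 1↦3, 2↦9, 3↦8, 4↦4, 5↦5, 6↦2, 7↦7, 8↦1, 9↦6, 10↦10.
Listing these in domain order gives 3 9 8 4 5 2 7 1 6 10.

3 9 8 4 5 2 7 1 6 10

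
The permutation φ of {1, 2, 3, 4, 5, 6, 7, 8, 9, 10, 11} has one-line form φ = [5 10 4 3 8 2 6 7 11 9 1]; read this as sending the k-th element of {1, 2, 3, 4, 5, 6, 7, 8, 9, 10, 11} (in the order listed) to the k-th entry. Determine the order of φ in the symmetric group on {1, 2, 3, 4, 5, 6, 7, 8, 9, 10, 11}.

18

The disjoint-cycle form of φ has cycle lengths 9, 2.
Since disjoint cycles commute, ord(φ) = lcm(9, 2) = 18.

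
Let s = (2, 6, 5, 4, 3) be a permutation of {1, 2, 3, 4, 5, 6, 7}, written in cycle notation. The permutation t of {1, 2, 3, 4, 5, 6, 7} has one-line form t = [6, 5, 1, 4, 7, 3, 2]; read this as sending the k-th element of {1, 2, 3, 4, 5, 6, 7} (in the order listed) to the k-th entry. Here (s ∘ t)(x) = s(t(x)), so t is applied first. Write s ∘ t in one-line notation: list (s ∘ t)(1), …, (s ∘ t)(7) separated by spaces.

For each element, apply t then s: 1 → 6 → 5; 2 → 5 → 4; 3 → 1 → 1; 4 → 4 → 3; 5 → 7 → 7; 6 → 3 → 2; 7 → 2 → 6.
So s ∘ t in one-line form is 5 4 1 3 7 2 6.

5 4 1 3 7 2 6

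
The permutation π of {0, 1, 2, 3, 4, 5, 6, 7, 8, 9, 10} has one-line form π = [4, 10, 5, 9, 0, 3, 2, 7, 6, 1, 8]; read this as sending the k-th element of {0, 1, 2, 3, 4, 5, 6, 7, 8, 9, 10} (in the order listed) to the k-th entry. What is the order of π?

The disjoint-cycle form of π has cycle lengths 8, 2, 1.
The order of π is the least common multiple of its cycle lengths: lcm(8, 2) = 8.

8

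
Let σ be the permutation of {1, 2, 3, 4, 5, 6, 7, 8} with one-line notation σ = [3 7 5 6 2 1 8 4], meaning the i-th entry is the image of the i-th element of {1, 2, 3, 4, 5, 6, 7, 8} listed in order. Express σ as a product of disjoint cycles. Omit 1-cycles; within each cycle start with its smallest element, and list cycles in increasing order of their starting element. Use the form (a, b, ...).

(1, 3, 5, 2, 7, 8, 4, 6)

Start at 1 and follow images: 1 → 3 → 5 → 2 → 7 → 8 → 4 → 6 → 1, giving the cycle (1, 3, 5, 2, 7, 8, 4, 6).
Repeating from the next unused element and collecting all non-trivial cycles gives (1, 3, 5, 2, 7, 8, 4, 6).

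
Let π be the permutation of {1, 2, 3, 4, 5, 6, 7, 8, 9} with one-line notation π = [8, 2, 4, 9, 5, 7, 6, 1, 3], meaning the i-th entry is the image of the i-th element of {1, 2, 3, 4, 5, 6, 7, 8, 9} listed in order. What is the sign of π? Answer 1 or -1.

1

In disjoint-cycle form the cycle lengths are 3, 2, 2, 1, 1.
A cycle is odd iff its length is even; π has 2 even-length cycles, so sgn(π) = (−1)^2 and π is even.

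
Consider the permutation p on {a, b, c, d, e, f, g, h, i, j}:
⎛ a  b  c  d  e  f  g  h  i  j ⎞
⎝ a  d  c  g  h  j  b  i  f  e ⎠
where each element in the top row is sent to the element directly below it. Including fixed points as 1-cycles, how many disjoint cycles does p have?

4

The cycle decomposition is (a)(b, d, g)(c)(e, h, i, f, j), which has 4 cycles (counting 1-cycles).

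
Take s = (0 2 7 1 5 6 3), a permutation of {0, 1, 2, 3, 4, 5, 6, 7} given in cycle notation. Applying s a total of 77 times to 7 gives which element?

7 lies in the 7-cycle (0 2 7 1 5 6 3).
On a 7-cycle, s^7 is the identity, so s^77 = s^0 there (77 ≡ 0 mod 7).
So s^77(7) = 7.

7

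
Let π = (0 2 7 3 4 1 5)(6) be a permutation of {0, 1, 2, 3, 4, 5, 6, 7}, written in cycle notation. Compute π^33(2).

5

2 lies in the 7-cycle (0 2 7 3 4 1 5).
On a 7-cycle, π^7 is the identity, so π^33 = π^5 there (33 ≡ 5 mod 7).
Advancing 5 steps from 2: 2 → 7 → 3 → 4 → 1 → 5.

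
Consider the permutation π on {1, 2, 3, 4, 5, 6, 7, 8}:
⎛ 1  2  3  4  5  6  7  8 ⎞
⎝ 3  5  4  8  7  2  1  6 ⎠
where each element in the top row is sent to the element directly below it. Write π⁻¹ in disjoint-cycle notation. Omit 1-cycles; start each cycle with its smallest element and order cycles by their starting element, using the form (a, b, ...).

(1, 7, 5, 2, 6, 8, 4, 3)

The cycle decomposition of π is (1, 3, 4, 8, 6, 2, 5, 7).
The inverse reverses every cycle; in canonical form, π⁻¹ = (1, 7, 5, 2, 6, 8, 4, 3).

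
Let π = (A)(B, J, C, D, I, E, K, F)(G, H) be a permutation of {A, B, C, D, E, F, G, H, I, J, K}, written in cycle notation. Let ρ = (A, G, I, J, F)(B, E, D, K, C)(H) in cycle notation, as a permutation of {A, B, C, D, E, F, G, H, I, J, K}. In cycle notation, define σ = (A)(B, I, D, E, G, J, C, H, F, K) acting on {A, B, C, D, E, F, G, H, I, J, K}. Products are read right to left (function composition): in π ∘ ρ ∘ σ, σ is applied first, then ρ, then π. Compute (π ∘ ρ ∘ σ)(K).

Chase K: σ(K) = B; ρ(B) = E; π(E) = K. Hence (π ∘ ρ ∘ σ)(K) = K.

K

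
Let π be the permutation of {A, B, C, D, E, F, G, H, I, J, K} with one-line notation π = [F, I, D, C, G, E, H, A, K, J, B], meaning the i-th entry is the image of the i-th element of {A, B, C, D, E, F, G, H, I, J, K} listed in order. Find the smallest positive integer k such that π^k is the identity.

The disjoint-cycle form of π has cycle lengths 5, 3, 2, 1.
The order is lcm(5, 3, 2) = 30.

30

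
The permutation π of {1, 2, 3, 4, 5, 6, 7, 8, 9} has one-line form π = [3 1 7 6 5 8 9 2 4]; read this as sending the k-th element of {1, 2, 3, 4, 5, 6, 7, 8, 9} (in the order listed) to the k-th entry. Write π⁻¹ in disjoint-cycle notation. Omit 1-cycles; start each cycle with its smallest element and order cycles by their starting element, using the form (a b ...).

First write π in disjoint cycles: (1 3 7 9 4 6 8 2).
Reversing each cycle (and rotating so the smallest element leads) gives π⁻¹ = (1 2 8 6 4 9 7 3).

(1 2 8 6 4 9 7 3)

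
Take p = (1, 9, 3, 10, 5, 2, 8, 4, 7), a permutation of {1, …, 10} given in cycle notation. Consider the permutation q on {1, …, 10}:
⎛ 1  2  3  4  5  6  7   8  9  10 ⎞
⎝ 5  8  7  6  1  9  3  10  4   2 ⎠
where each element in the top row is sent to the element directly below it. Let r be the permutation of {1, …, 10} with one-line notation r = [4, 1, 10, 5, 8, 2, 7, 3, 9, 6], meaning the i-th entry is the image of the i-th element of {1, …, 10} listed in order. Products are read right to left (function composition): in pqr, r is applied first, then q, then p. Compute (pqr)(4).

9

Chase 4: r(4) = 5; q(5) = 1; p(1) = 9. Hence (pqr)(4) = 9.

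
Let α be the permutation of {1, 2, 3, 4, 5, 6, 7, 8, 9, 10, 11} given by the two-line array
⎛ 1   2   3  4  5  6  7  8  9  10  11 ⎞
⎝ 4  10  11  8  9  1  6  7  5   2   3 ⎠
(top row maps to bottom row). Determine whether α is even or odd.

odd

In disjoint-cycle form the cycle lengths are 5, 2, 2, 2.
A cycle of length ℓ contributes ℓ−1 transpositions, so α is a product of 4 + 1 + 1 + 1 = 7 transpositions — odd.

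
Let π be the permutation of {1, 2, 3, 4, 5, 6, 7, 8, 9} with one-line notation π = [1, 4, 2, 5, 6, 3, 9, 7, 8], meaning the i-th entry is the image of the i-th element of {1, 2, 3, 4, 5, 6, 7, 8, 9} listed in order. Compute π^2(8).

Tracing 8 → 7 → … returns to 8 after 3 steps, so 8 lies in a 3-cycle (7 9 8).
Advancing 2 steps from 8: 8 → 7 → 9.

9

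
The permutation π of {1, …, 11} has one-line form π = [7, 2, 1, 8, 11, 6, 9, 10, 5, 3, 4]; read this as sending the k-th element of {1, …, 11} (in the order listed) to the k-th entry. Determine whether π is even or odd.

even

In disjoint-cycle form the cycle lengths are 9, 1, 1.
A cycle is odd iff its length is even; π has 0 even-length cycles, so sgn(π) = (−1)^0 and π is even.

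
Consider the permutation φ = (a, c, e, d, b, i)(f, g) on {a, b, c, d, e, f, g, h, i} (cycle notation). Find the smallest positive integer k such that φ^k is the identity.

6

The disjoint cycles have lengths 6, 2, 1.
The order is lcm(6, 2) = 6.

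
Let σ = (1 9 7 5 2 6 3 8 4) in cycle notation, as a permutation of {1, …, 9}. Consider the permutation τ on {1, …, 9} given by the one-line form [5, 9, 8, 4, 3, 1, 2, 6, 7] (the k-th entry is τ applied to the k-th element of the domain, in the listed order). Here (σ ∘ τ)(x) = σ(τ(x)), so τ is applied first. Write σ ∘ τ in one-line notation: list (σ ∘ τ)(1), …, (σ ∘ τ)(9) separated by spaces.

(σ ∘ τ)(x) = σ(τ(x)). Computing each image: σ(τ(1)) = σ(5) = 2, σ(τ(2)) = σ(9) = 7, σ(τ(3)) = σ(8) = 4, σ(τ(4)) = σ(4) = 1, σ(τ(5)) = σ(3) = 8, σ(τ(6)) = σ(1) = 9, σ(τ(7)) = σ(2) = 6, σ(τ(8)) = σ(6) = 3, σ(τ(9)) = σ(7) = 5.
Hence σ ∘ τ = [2 7 4 1 8 9 6 3 5].

2 7 4 1 8 9 6 3 5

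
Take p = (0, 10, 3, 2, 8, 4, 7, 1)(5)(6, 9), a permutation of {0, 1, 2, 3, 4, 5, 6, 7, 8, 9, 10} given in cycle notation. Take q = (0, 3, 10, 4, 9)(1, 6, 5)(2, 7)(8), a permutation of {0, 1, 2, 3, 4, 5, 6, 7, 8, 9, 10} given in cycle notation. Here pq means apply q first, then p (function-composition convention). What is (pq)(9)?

(pq)(9) = p(q(9)). q(9) = 0, then p(0) = 10. So (pq)(9) = 10.

10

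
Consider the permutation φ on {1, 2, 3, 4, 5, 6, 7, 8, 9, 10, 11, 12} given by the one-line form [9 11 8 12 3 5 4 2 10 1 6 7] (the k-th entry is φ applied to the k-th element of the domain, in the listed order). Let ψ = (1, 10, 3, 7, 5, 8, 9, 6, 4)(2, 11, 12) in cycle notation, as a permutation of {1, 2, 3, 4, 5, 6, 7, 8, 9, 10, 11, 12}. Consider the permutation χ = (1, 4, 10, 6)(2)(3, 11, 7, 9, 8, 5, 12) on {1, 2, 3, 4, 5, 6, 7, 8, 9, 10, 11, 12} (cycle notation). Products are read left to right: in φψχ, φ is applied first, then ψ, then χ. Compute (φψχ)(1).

Apply the permutations in order: φ(1) = 9, then ψ(9) = 6, then χ(6) = 1. So (φψχ)(1) = 1.

1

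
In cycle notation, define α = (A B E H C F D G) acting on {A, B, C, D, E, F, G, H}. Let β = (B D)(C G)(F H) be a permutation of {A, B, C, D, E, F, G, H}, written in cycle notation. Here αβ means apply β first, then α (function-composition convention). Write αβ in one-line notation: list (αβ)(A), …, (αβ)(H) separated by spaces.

B G A E H C F D

(αβ)(x) = α(β(x)). Computing each image: α(β(A)) = α(A) = B, α(β(B)) = α(D) = G, α(β(C)) = α(G) = A, α(β(D)) = α(B) = E, α(β(E)) = α(E) = H, α(β(F)) = α(H) = C, α(β(G)) = α(C) = F, α(β(H)) = α(F) = D.
Hence αβ = [B G A E H C F D].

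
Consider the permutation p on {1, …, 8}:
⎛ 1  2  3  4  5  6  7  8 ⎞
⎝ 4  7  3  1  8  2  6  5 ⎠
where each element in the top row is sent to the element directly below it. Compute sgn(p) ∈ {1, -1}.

1

In disjoint-cycle form the cycle lengths are 3, 2, 2, 1.
A cycle of length ℓ contributes ℓ−1 transpositions, so p is a product of 2 + 1 + 1 = 4 transpositions — even.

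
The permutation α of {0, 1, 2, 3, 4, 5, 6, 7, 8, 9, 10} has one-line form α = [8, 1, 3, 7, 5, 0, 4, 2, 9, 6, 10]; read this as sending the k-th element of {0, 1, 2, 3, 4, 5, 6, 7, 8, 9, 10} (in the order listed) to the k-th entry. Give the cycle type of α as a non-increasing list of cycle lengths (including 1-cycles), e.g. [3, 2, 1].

[6, 3, 1, 1]

The disjoint cycles are (0 8 9 6 4 5)(1)(2 3 7)(10), with lengths 6, 3, 1, 1 in non-increasing order.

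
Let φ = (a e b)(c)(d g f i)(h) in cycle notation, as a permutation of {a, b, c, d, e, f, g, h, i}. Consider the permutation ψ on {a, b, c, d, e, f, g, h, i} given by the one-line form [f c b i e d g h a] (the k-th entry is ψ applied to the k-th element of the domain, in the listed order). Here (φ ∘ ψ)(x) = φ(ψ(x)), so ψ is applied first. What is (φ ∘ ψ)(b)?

c

(φ ∘ ψ)(b) = φ(ψ(b)). ψ(b) = c, then φ(c) = c. So (φ ∘ ψ)(b) = c.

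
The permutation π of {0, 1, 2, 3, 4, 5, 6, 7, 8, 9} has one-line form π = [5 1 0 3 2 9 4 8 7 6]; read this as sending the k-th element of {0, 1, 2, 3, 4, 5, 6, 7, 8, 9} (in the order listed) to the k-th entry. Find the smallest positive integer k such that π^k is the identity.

6

Decomposing into disjoint cycles gives cycle lengths 6, 2, 1, 1.
Since disjoint cycles commute, ord(π) = lcm(6, 2) = 6.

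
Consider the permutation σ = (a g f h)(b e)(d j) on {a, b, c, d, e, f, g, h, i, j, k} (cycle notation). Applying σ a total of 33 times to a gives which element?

a lies in the 4-cycle (a g f h).
Powers repeat with period 4 on this cycle, and 33 mod 4 = 1, so σ^33(a) = σ^1(a).
Advancing 1 step from a: a → g.

g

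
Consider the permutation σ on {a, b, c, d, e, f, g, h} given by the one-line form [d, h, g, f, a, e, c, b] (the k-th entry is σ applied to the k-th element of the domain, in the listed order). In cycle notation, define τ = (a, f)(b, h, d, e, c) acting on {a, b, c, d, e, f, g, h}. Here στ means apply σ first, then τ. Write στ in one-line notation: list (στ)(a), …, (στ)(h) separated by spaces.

e d g a f c b h

For each element, apply σ then τ: a → d → e; b → h → d; c → g → g; d → f → a; e → a → f; f → e → c; g → c → b; h → b → h.
Collecting the images, στ = [e d g a f c b h].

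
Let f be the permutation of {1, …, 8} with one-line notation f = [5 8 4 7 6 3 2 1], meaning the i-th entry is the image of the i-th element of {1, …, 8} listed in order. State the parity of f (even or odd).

odd

In disjoint-cycle form the cycle lengths are 8.
A cycle of length ℓ contributes ℓ−1 transpositions, so f is a product of 7 transpositions — odd.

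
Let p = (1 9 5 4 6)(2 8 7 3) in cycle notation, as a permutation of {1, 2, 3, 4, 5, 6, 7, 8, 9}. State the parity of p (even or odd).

odd

The cycle lengths are 5, 4.
A cycle of length ℓ contributes ℓ−1 transpositions, so p is a product of 4 + 3 = 7 transpositions — odd.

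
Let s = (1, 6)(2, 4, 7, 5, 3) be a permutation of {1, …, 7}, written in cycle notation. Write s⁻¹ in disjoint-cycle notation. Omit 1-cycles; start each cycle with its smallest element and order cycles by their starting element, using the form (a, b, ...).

(1, 6)(2, 3, 5, 7, 4)

Inverting a permutation written in cycle notation just reverses the order within every cycle.
After reversing and putting each cycle's least element first, s⁻¹ = (1, 6)(2, 3, 5, 7, 4).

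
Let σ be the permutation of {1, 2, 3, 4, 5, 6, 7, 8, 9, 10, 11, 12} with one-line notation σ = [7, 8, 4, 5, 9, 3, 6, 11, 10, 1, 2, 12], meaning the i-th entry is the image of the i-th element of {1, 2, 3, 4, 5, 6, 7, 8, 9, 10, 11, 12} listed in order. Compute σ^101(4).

Tracing 4 → 5 → … returns to 4 after 8 steps, so 4 lies in an 8-cycle (1 7 6 3 4 5 9 10).
On an 8-cycle, σ^8 is the identity, so σ^101 = σ^5 there (101 ≡ 5 mod 8).
Advancing 5 steps from 4: 4 → 5 → 9 → 10 → 1 → 7.

7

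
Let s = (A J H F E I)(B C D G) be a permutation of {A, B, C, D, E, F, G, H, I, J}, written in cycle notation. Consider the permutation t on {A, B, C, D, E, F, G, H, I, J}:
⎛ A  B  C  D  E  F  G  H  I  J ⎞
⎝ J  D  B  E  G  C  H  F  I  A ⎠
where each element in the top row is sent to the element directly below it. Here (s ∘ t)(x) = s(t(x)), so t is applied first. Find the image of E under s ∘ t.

First apply t: t(E) = G, then s(G) = B. Thus (s ∘ t)(E) = B.

B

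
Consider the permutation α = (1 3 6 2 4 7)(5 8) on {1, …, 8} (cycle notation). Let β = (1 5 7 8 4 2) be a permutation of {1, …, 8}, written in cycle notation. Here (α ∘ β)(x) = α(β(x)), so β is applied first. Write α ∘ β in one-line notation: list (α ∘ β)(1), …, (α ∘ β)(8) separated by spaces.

8 3 6 4 1 2 5 7

(α ∘ β)(x) = α(β(x)). Computing each image: α(β(1)) = α(5) = 8, α(β(2)) = α(1) = 3, α(β(3)) = α(3) = 6, α(β(4)) = α(2) = 4, α(β(5)) = α(7) = 1, α(β(6)) = α(6) = 2, α(β(7)) = α(8) = 5, α(β(8)) = α(4) = 7.
Hence α ∘ β = [8 3 6 4 1 2 5 7].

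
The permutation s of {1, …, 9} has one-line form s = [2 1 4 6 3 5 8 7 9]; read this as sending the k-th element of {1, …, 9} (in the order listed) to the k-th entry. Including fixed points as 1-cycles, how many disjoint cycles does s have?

The cycle decomposition is (1 2)(3 4 6 5)(7 8)(9), which has 4 cycles (counting 1-cycles).

4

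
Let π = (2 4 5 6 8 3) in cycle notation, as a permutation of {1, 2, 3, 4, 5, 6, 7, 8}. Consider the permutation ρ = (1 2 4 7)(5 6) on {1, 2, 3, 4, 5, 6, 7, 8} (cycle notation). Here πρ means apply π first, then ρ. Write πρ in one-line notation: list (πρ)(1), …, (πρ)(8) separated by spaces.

For each element, apply π then ρ: 1 → 1 → 2; 2 → 4 → 7; 3 → 2 → 4; 4 → 5 → 6; 5 → 6 → 5; 6 → 8 → 8; 7 → 7 → 1; 8 → 3 → 3.
Collecting the images, πρ = [2 7 4 6 5 8 1 3].

2 7 4 6 5 8 1 3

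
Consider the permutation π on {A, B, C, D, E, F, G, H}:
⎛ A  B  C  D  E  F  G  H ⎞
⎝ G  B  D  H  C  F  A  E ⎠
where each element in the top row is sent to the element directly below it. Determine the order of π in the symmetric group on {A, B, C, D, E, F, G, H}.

Decomposing into disjoint cycles gives cycle lengths 4, 2, 1, 1.
The order is lcm(4, 2) = 4.

4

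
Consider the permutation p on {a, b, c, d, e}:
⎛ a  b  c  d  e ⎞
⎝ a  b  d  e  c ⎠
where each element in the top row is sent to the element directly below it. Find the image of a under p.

a

The entry below a in the array is a, so p(a) = a.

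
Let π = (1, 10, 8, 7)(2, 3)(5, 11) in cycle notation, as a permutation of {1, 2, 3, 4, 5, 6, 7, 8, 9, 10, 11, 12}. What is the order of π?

The cycle type of π is (4, 2, 2, 1, 1, 1, 1).
Since disjoint cycles commute, ord(π) = lcm(4, 2, 2) = 4.

4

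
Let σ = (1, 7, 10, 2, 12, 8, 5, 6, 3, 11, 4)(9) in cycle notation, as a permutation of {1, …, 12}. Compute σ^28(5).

7

5 lies in the 11-cycle (1, 7, 10, 2, 12, 8, 5, 6, 3, 11, 4).
Powers repeat with period 11 on this cycle, and 28 mod 11 = 6, so σ^28(5) = σ^6(5).
Stepping 6 places around the cycle: 5 → 6 → 3 → 11 → 4 → 1 → 7.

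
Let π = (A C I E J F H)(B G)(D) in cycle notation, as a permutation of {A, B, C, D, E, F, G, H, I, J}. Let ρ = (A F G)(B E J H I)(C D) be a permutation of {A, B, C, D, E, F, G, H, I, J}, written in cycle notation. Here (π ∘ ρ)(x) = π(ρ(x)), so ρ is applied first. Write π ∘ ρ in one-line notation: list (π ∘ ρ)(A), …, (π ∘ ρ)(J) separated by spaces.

H J D I F B C E G A

(π ∘ ρ)(x) = π(ρ(x)). Computing each image: π(ρ(A)) = π(F) = H, π(ρ(B)) = π(E) = J, π(ρ(C)) = π(D) = D, π(ρ(D)) = π(C) = I, π(ρ(E)) = π(J) = F, π(ρ(F)) = π(G) = B, π(ρ(G)) = π(A) = C, π(ρ(H)) = π(I) = E, π(ρ(I)) = π(B) = G, π(ρ(J)) = π(H) = A.
Hence π ∘ ρ = [H J D I F B C E G A].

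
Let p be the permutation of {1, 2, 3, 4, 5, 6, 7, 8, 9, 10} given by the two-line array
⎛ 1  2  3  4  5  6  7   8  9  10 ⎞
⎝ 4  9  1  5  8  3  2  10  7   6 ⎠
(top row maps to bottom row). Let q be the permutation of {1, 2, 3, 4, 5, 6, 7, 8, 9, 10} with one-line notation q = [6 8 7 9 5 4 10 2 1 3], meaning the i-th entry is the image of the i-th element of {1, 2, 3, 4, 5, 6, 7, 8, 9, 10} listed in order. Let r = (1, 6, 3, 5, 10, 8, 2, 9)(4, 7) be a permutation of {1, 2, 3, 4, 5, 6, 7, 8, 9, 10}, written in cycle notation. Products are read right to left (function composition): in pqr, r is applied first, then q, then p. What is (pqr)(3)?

Chase 3: r(3) = 5; q(5) = 5; p(5) = 8. Hence (pqr)(3) = 8.

8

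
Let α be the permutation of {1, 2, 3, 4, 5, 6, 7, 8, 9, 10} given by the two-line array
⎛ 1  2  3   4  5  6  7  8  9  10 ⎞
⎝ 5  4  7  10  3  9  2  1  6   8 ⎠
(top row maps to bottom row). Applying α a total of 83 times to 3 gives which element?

4

Tracing 3 → 7 → … returns to 3 after 8 steps, so 3 lies in an 8-cycle (1, 5, 3, 7, 2, 4, 10, 8).
Since the cycle has length 8, α^83 acts on it the same as α^3 (83 mod 8 = 3).
Stepping 3 places around the cycle: 3 → 7 → 2 → 4.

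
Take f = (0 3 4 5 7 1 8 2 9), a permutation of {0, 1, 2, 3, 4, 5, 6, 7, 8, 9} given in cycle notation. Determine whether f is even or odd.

The cycle lengths are 9, 1.
A cycle is odd iff its length is even; f has 0 even-length cycles, so sgn(f) = (−1)^0 and f is even.

even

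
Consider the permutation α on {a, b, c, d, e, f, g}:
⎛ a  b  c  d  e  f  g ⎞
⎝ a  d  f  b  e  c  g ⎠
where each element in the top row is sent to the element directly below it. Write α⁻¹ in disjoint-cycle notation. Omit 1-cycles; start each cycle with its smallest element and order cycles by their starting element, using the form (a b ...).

The cycle decomposition of α is (b d)(c f).
The inverse reverses every cycle; in canonical form, α⁻¹ = (b d)(c f).

(b d)(c f)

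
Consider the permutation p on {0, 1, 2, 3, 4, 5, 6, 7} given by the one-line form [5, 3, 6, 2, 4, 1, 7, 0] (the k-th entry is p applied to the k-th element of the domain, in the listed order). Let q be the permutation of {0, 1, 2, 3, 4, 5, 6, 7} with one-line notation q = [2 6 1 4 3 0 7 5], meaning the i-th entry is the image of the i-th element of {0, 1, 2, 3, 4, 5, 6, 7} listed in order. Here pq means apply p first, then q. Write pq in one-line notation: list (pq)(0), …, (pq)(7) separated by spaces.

Chase each element through p then q: 0 → 5 → 0; 1 → 3 → 4; 2 → 6 → 7; 3 → 2 → 1; 4 → 4 → 3; 5 → 1 → 6; 6 → 7 → 5; 7 → 0 → 2.
Collecting the images, pq = [0 4 7 1 3 6 5 2].

0 4 7 1 3 6 5 2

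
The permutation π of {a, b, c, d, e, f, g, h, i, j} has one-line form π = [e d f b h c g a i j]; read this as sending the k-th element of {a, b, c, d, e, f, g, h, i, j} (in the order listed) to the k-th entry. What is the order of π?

6

Decomposing into disjoint cycles gives cycle lengths 3, 2, 2, 1, 1, 1.
The order is lcm(3, 2, 2) = 6.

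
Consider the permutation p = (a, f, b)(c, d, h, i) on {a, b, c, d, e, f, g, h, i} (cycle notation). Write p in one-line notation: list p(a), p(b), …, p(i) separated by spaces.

Image by image: a↦f, b↦a, c↦d, d↦h, e↦e, f↦b, g↦g, h↦i, i↦c.
So the one-line form is f a d h e b g i c.

f a d h e b g i c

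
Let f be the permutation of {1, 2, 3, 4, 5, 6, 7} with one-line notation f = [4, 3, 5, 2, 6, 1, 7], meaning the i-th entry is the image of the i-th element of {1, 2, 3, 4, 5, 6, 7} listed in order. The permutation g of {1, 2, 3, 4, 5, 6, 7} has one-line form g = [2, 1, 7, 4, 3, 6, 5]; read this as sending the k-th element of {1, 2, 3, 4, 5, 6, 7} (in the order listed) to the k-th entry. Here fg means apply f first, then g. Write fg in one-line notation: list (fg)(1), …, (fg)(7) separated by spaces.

4 7 3 1 6 2 5

Chase each element through f then g: 1 → 4 → 4; 2 → 3 → 7; 3 → 5 → 3; 4 → 2 → 1; 5 → 6 → 6; 6 → 1 → 2; 7 → 7 → 5.
So fg in one-line form is 4 7 3 1 6 2 5.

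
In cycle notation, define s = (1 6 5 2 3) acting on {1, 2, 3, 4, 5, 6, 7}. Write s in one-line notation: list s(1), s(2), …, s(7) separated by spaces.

Reading each image from the cycles: 1↦6, 2↦3, 3↦1, 4↦4, 5↦2, 6↦5, 7↦7.
Listing these in domain order gives 6 3 1 4 2 5 7.

6 3 1 4 2 5 7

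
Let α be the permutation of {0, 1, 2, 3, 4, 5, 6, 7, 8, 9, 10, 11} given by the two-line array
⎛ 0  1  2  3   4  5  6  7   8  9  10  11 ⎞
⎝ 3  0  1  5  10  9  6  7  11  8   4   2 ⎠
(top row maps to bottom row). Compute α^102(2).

Tracing 2 → 1 → … returns to 2 after 8 steps, so 2 lies in an 8-cycle (0, 3, 5, 9, 8, 11, 2, 1).
Powers repeat with period 8 on this cycle, and 102 mod 8 = 6, so α^102(2) = α^6(2).
Stepping 6 places around the cycle: 2 → 1 → 0 → 3 → 5 → 9 → 8.

8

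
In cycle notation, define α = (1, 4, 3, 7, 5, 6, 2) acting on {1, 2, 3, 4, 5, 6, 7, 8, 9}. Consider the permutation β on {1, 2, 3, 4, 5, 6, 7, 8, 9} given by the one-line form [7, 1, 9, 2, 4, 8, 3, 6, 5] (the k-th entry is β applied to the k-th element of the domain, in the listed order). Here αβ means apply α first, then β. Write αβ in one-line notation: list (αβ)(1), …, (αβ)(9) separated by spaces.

For each element, apply α then β: 1 → 4 → 2; 2 → 1 → 7; 3 → 7 → 3; 4 → 3 → 9; 5 → 6 → 8; 6 → 2 → 1; 7 → 5 → 4; 8 → 8 → 6; 9 → 9 → 5.
Collecting the images, αβ = [2 7 3 9 8 1 4 6 5].

2 7 3 9 8 1 4 6 5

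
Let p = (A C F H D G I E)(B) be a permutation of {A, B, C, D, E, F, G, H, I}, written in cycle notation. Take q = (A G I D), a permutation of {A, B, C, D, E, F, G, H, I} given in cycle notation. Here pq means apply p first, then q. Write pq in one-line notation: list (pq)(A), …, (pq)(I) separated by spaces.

(pq)(x) = q(p(x)). Computing each image: q(p(A)) = q(C) = C, q(p(B)) = q(B) = B, q(p(C)) = q(F) = F, q(p(D)) = q(G) = I, q(p(E)) = q(A) = G, q(p(F)) = q(H) = H, q(p(G)) = q(I) = D, q(p(H)) = q(D) = A, q(p(I)) = q(E) = E.
Hence pq = [C B F I G H D A E].

C B F I G H D A E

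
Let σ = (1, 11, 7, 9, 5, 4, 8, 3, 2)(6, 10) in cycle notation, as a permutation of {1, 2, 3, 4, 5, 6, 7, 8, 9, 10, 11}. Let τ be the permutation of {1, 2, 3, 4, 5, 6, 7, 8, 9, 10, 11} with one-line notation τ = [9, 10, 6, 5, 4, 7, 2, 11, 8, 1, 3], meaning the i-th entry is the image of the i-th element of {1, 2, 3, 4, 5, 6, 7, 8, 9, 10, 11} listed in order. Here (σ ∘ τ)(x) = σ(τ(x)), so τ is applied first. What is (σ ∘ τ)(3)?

(σ ∘ τ)(3) = σ(τ(3)). τ(3) = 6, then σ(6) = 10. So (σ ∘ τ)(3) = 10.

10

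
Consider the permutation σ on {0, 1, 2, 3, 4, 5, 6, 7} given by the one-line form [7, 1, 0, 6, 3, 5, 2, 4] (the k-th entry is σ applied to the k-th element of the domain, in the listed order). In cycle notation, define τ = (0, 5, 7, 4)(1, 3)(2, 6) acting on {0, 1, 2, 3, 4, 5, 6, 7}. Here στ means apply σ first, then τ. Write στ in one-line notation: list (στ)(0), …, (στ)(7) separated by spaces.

4 3 5 2 1 7 6 0

Chase each element through σ then τ: 0 → 7 → 4; 1 → 1 → 3; 2 → 0 → 5; 3 → 6 → 2; 4 → 3 → 1; 5 → 5 → 7; 6 → 2 → 6; 7 → 4 → 0.
So στ in one-line form is 4 3 5 2 1 7 6 0.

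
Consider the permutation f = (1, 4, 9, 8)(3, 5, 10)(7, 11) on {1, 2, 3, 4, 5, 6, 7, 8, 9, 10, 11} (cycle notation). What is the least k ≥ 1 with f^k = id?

The cycle type of f is (4, 3, 2, 1, 1).
The order is lcm(4, 3, 2) = 12.

12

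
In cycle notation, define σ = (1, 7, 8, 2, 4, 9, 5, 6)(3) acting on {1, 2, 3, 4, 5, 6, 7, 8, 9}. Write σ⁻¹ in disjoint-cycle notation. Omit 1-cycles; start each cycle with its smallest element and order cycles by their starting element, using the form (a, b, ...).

If σ sends a → b within a cycle, σ⁻¹ sends b → a; equivalently, reverse each cycle.
Reversing each cycle of σ and rotating so the smallest element leads gives (1, 6, 5, 9, 4, 2, 8, 7).

(1, 6, 5, 9, 4, 2, 8, 7)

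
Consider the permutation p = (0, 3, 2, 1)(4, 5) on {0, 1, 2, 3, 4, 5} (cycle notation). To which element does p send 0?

In the cycle (0, 3, 2, 1), 0 is followed by 3, so p(0) = 3.

3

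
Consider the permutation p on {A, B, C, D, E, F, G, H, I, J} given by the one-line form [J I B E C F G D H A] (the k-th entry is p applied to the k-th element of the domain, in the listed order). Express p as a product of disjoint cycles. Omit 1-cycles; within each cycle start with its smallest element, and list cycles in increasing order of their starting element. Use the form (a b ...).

(A J)(B I H D E C)

Iterating p from A gives A → J → A; that is the 2-cycle (A J).
Continuing from each remaining unvisited element yields (A J)(B I H D E C).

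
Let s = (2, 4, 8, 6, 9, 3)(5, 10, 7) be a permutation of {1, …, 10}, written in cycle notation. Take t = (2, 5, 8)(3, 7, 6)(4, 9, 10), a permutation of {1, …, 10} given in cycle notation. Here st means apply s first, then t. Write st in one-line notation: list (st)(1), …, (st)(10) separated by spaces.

(st)(x) = t(s(x)). Computing each image: t(s(1)) = t(1) = 1, t(s(2)) = t(4) = 9, t(s(3)) = t(2) = 5, t(s(4)) = t(8) = 2, t(s(5)) = t(10) = 4, t(s(6)) = t(9) = 10, t(s(7)) = t(5) = 8, t(s(8)) = t(6) = 3, t(s(9)) = t(3) = 7, t(s(10)) = t(7) = 6.
Hence st = [1 9 5 2 4 10 8 3 7 6].

1 9 5 2 4 10 8 3 7 6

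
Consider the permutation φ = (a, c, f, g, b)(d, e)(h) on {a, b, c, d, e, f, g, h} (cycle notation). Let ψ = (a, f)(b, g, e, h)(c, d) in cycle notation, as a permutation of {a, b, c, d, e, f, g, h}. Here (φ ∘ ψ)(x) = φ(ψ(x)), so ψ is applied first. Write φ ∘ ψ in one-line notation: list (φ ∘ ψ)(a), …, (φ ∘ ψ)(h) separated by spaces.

For each element, apply ψ then φ: a → f → g; b → g → b; c → d → e; d → c → f; e → h → h; f → a → c; g → e → d; h → b → a.
So φ ∘ ψ in one-line form is g b e f h c d a.

g b e f h c d a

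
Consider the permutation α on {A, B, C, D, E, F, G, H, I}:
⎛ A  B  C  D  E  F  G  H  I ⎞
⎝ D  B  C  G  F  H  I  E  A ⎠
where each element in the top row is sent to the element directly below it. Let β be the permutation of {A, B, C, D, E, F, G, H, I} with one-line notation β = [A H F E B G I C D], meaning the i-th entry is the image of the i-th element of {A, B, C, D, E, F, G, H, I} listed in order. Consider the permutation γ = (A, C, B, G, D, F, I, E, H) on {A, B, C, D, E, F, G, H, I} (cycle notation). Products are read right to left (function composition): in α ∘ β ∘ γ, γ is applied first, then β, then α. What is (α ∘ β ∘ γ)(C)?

Apply the permutations in order: γ(C) = B, then β(B) = H, then α(H) = E. So (α ∘ β ∘ γ)(C) = E.

E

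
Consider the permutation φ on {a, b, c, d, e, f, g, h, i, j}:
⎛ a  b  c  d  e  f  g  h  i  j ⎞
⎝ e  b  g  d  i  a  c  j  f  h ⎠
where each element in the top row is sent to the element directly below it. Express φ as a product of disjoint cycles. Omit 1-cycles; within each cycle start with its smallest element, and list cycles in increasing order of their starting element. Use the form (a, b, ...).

Start at a and follow images: a → e → i → f → a, giving the cycle (a, e, i, f).
Continuing from each remaining unvisited element yields (a, e, i, f)(c, g)(h, j).

(a, e, i, f)(c, g)(h, j)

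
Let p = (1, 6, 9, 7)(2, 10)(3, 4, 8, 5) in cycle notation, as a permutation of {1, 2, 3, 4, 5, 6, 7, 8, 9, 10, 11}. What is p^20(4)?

4

4 lies in the 4-cycle (3, 4, 8, 5).
On a 4-cycle, p^4 is the identity, so p^20 = p^0 there (20 ≡ 0 mod 4).
So p^20(4) = 4.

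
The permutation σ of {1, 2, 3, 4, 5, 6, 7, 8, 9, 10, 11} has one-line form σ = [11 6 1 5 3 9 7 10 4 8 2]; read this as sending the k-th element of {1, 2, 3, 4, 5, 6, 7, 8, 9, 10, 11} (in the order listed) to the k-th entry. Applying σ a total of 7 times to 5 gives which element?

Tracing 5 → 3 → … returns to 5 after 8 steps, so 5 lies in an 8-cycle (1, 11, 2, 6, 9, 4, 5, 3).
Advancing 7 steps from 5: 5 → 3 → 1 → 11 → 2 → 6 → 9 → 4.

4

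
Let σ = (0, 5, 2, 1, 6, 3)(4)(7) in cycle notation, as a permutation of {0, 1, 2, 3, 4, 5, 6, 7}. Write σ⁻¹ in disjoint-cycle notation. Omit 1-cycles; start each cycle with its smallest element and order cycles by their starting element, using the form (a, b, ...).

Inverting a permutation written in cycle notation just reverses the order within every cycle.
After reversing and putting each cycle's least element first, σ⁻¹ = (0, 3, 6, 1, 2, 5).

(0, 3, 6, 1, 2, 5)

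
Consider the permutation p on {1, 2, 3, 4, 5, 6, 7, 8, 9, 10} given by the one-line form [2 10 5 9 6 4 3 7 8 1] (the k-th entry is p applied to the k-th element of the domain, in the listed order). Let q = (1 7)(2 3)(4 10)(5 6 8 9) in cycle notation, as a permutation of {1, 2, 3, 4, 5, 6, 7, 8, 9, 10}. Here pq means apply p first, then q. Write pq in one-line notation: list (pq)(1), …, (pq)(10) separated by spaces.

(pq)(x) = q(p(x)). Computing each image: q(p(1)) = q(2) = 3, q(p(2)) = q(10) = 4, q(p(3)) = q(5) = 6, q(p(4)) = q(9) = 5, q(p(5)) = q(6) = 8, q(p(6)) = q(4) = 10, q(p(7)) = q(3) = 2, q(p(8)) = q(7) = 1, q(p(9)) = q(8) = 9, q(p(10)) = q(1) = 7.
Hence pq = [3 4 6 5 8 10 2 1 9 7].

3 4 6 5 8 10 2 1 9 7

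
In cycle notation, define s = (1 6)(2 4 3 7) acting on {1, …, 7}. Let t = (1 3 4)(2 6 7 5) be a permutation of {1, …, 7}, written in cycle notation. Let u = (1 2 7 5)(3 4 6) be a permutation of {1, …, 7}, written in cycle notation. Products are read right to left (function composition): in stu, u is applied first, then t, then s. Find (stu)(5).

Apply the permutations in order: u(5) = 1, then t(1) = 3, then s(3) = 7. So (stu)(5) = 7.

7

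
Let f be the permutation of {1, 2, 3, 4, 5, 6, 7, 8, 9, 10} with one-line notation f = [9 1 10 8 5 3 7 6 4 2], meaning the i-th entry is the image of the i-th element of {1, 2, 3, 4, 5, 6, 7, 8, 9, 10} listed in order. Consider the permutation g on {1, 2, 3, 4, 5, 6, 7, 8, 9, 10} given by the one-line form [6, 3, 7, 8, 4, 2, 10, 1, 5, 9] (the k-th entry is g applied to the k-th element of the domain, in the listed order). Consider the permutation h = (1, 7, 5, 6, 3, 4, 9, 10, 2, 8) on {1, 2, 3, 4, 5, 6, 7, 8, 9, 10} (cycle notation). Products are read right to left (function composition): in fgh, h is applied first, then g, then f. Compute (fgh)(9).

4

Chase 9: h(9) = 10; g(10) = 9; f(9) = 4. Hence (fgh)(9) = 4.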